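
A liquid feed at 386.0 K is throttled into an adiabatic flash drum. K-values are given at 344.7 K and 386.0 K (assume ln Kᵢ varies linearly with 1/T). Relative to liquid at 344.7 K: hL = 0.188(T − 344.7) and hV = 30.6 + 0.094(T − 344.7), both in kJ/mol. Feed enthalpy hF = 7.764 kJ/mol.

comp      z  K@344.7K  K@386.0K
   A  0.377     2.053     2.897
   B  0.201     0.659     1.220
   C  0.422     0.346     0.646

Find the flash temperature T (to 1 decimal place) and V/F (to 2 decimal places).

T = 351.4 K, V/F = 0.22

Adiabatic flash: solve Rachford–Rice at each trial T, then check hF = ψ·hV(T) + (1−ψ)·hL(T).
  T = 344.7 K: K = (2.053, 0.659, 0.346), RR gives ψ = 0.088, H_out = 2.683 kJ/mol
  T = 386.0 K: K = (2.897, 1.220, 0.646), RR gives ψ = 1.000, H_out = 34.482 kJ/mol
  T = 365.4 K: K = (2.464, 0.913, 0.482), RR gives ψ = 0.511, H_out = 18.520 kJ/mol
  T = 355.0 K: K = (2.254, 0.779, 0.410), RR gives ψ = 0.288, H_out = 10.458 kJ/mol
  T = 349.9 K: K = (2.154, 0.718, 0.377), RR gives ψ = 0.188, H_out = 6.634 kJ/mol
  T = 352.4 K: K = (2.203, 0.747, 0.393), RR gives ψ = 0.236, H_out = 8.508 kJ/mol
  T = 351.1 K: K = (2.177, 0.732, 0.385), RR gives ψ = 0.211, H_out = 7.534 kJ/mol
Linear interpolation between T = 351.1 (H_out = 7.534) and T = 352.4 (H_out = 8.508) on hF = 7.764 gives T ≈ 351.4 K, at which ψ = 0.22.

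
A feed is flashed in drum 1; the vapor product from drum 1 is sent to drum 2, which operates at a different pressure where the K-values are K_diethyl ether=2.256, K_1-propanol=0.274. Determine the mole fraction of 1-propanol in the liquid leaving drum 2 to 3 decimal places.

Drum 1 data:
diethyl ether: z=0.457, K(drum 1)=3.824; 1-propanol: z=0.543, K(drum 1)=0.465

Drum 1:
Rachford–Rice: g(ψ₁) = Σ zᵢ(Kᵢ−1)/(1+ψ₁(Kᵢ−1)) = 0.
Feasibility: ΣzᵢKᵢ = 2.000, Σzᵢ/Kᵢ = 1.287 — both > 1, two phases present.
Binary case is linear: z₁(K₁−1)(1+ψ₁(K₂−1)) + z₂(K₂−1)(1+ψ₁(K₁−1)) = 0
⇒ ψ₁ = [z₁(K₁−1)+z₂(K₂−1)] / [−(K₁−1)(K₂−1)] = 1.0001/1.5108 = 0.662
Drum-1 compositions:
  diethyl ether: x = 0.159, y = 0.609
  1-propanol: x = 0.841, y = 0.391
Drum-2 feed = drum-1 vapor: z₂ = (0.6091, 0.3909).
Drum 2:
Let ψ₂ = V/F and solve Σ zᵢ(Kᵢ−1)/(1+ψ₂(Kᵢ−1)) = 0.
g(0) = ΣzᵢKᵢ − 1 = 0.481 and g(1) = 1 − Σzᵢ/Kᵢ = -0.697, so a root lies in (0, 1).
Newton–Raphson from ψ₂ = 0.5:
  ψ₂ = 0.500: g = 0.0243, g' = -0.870 → ψ₂ = 0.528
Converged at ψ₂ = 0.528.
  diethyl ether: x = 0.366, y = 0.826
  1-propanol: x = 0.634, y = 0.174

x_1-propanol (drum 2) = 0.634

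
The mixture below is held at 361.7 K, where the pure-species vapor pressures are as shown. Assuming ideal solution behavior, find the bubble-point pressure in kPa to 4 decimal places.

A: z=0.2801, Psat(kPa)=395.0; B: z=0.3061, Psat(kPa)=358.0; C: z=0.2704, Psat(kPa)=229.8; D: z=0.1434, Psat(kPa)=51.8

Pbub = 289.7893 kPa

At the bubble point ψ → 0, so ΣzᵢKᵢ = 1 with Kᵢ = Pᵢˢᵃᵗ/P ⇒ P = ΣzᵢPᵢˢᵃᵗ.
P = 0.2801·395.0 + 0.3061·358.0 + 0.2704·229.8 + 0.1434·51.8 = 289.7893 kPa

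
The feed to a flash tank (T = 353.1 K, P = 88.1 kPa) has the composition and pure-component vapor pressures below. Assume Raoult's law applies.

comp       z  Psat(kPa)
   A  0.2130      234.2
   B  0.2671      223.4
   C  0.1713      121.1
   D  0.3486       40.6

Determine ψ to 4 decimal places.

ψ = 0.8946

Raoult's law: Kᵢ = Pᵢˢᵃᵗ/P = Pᵢˢᵃᵗ/88.1.
  K_A = 234.2/88.1 = 2.658343, K_B = 223.4/88.1 = 2.535755, K_C = 121.1/88.1 = 1.374574, K_D = 40.6/88.1 = 0.460840
Let ψ = V/F and solve Σ zᵢ(Kᵢ−1)/(1+ψ(Kᵢ−1)) = 0.
Feasibility: ΣzᵢKᵢ = 1.6396, Σzᵢ/Kᵢ = 1.0665 — both > 1, two phases present.
Newton iteration, ψ⁰ = 0.38:
  ψ = 0.3800: g = 0.29550, g' = -0.6503 → ψ = 0.8344
  ψ = 0.8344: g = 0.03523, g' = -0.5729 → ψ = 0.8959
  ψ = 0.8959: g = -0.00075, g' = -0.5990 → ψ = 0.8946
Converged at ψ = 0.8946.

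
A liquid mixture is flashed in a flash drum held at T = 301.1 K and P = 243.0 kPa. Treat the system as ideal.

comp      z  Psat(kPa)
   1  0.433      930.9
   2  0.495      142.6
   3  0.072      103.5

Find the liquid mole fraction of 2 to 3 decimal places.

x_2 = 0.734

Raoult's law: Kᵢ = Pᵢˢᵃᵗ/P = Pᵢˢᵃᵗ/243.0.
  K_1 = 930.9/243.0 = 3.83086, K_2 = 142.6/243.0 = 0.58683, K_3 = 103.5/243.0 = 0.42593
Material balance + equilibrium reduce to Σ zᵢ(Kᵢ−1)/(1+V/F(Kᵢ−1)) = 0.
g(0) = ΣzᵢKᵢ − 1 = 0.980 and g(1) = 1 − Σzᵢ/Kᵢ = -0.126, so a root lies in (0, 1).
Iterate (Newton) starting at V/F = 0.5:
  V/F = 0.500: g = 0.1917, g' = -0.776 → V/F = 0.747
  V/F = 0.747: g = 0.0253, g' = -0.607 → V/F = 0.789
Converged at V/F = 0.789.
Compositions from xᵢ = zᵢ/(1+V/F(Kᵢ−1)), yᵢ = Kᵢxᵢ:
  1: x = 0.134, y = 0.513
  2: x = 0.734, y = 0.431
  3: x = 0.132, y = 0.056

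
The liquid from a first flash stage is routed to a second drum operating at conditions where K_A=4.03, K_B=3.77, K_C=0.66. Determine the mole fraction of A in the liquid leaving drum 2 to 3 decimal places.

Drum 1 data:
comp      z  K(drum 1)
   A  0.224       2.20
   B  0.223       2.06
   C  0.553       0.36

x_A (drum 2) = 0.050

Drum 1:
Rachford–Rice: g(ψ₁) = Σ zᵢ(Kᵢ−1)/(1+ψ₁(Kᵢ−1)) = 0.
g(0) = ΣzᵢKᵢ − 1 = 0.151 and g(1) = 1 − Σzᵢ/Kᵢ = -0.746, so a root lies in (0, 1).
Newton–Raphson from ψ₁ = 0.52:
  ψ₁ = 0.520: g = -0.2126, g' = -0.735 → ψ₁ = 0.231
  ψ₁ = 0.231: g = -0.0149, g' = -0.671 → ψ₁ = 0.209
Converged at ψ₁ = 0.209.
Drum-1 compositions:
  A: x = 0.179, y = 0.394
  B: x = 0.183, y = 0.376
  C: x = 0.638, y = 0.230
Drum-2 feed = drum-1 liquid: z₂ = (0.1791, 0.1826, 0.6383).
Drum 2:
Rachford–Rice: g(ψ₂) = Σ zᵢ(Kᵢ−1)/(1+ψ₂(Kᵢ−1)) = 0.
g(0) = ΣzᵢKᵢ − 1 = 0.832 and g(1) = 1 − Σzᵢ/Kᵢ = -0.060, so a root lies in (0, 1).
Iterate (Newton) starting at ψ₂ = 0.5:
  ψ₂ = 0.500: g = 0.1664, g' = -0.613 → ψ₂ = 0.771
  ψ₂ = 0.771: g = 0.0298, g' = -0.426 → ψ₂ = 0.841
  ψ₂ = 0.841: g = 0.0009, g' = -0.402 → ψ₂ = 0.843
Converged at ψ₂ = 0.843.
  A: x = 0.050, y = 0.203
  B: x = 0.055, y = 0.206
  C: x = 0.895, y = 0.591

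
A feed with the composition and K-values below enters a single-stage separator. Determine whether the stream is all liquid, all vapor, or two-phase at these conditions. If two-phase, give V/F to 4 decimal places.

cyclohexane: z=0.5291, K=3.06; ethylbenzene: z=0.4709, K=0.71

ΣzᵢKᵢ = 1.9534; Σzᵢ/Kᵢ = 0.8361.
Since Σzᵢ/Kᵢ < 1 the mixture is above its dew point — single vapor phase.

all vapor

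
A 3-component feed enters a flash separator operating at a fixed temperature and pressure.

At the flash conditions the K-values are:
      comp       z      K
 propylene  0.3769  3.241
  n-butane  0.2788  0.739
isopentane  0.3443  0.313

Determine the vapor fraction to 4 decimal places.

ψ = 0.4449

Rachford–Rice: g(ψ) = Σ zᵢ(Kᵢ−1)/(1+ψ(Kᵢ−1)) = 0.
Check two-phase: ΣzᵢKᵢ = 1.5353 > 1 and Σzᵢ/Kᵢ = 1.5936 > 1, so g(0) = 0.5353 > 0 and g(1) = -0.5936 < 0.
Newton–Raphson from ψ = 0.5:
  ψ = 0.5000: g = -0.04567, g' = -0.8231 → ψ = 0.4445
  ψ = 0.4445: g = 0.00028, g' = -0.8361 → ψ = 0.4449
Converged at ψ = 0.4449.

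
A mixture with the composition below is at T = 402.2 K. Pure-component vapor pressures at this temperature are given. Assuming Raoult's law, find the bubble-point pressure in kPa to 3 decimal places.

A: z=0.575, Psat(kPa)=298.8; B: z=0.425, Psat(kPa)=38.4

At the bubble point ψ → 0, so ΣzᵢKᵢ = 1 with Kᵢ = Pᵢˢᵃᵗ/P ⇒ P = ΣzᵢPᵢˢᵃᵗ.
P = 0.575·298.8 + 0.425·38.4 = 188.130 kPa

Pbub = 188.130 kPa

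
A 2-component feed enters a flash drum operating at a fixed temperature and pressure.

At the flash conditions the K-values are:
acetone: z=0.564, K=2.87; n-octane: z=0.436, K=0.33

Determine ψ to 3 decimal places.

Rachford–Rice: g(ψ) = Σ zᵢ(Kᵢ−1)/(1+ψ(Kᵢ−1)) = 0.
Check two-phase: ΣzᵢKᵢ = 1.763 > 1 and Σzᵢ/Kᵢ = 1.518 > 1, so g(0) = 0.763 > 0 and g(1) = -0.518 < 0.
Iterate (Newton) starting at ψ = 0.31:
  ψ = 0.310: g = 0.2989, g' = -1.102 → ψ = 0.581
  ψ = 0.581: g = 0.0269, g' = -0.978 → ψ = 0.609
Converged at ψ = 0.609.

ψ = 0.609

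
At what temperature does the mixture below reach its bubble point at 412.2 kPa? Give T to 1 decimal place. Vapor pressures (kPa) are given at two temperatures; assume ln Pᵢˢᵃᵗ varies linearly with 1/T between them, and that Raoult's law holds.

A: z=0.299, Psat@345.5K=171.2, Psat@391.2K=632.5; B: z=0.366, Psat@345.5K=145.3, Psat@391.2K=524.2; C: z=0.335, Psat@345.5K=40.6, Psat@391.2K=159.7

Bubble-point temperature: ΣzᵢPᵢˢᵃᵗ(T) = P. Interpolate ln Pᵢˢᵃᵗ = aᵢ + bᵢ/T.
  T = 345.5 K: ΣzᵢPᵢˢᵃᵗ = 117.97 kPa
  T = 391.2 K: ΣzᵢPᵢˢᵃᵗ = 434.47 kPa
  T = 368.4 K: ΣzᵢPᵢˢᵃᵗ = 236.05 kPa
  T = 379.8 K: ΣzᵢPᵢˢᵃᵗ = 323.19 kPa
  T = 385.5 K: ΣzᵢPᵢˢᵃᵗ = 375.54 kPa
  T = 388.4 K: ΣzᵢPᵢˢᵃᵗ = 404.67 kPa
Interpolating between 388.4 K and 391.2 K gives T ≈ 389.1 K.

T = 389.1 K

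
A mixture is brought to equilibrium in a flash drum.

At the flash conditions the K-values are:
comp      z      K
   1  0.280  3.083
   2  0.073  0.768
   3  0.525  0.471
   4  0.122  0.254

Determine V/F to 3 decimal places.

V/F = 0.174

Rachford–Rice: g(V/F) = Σ zᵢ(Kᵢ−1)/(1+V/F(Kᵢ−1)) = 0.
Feasibility: ΣzᵢKᵢ = 1.198, Σzᵢ/Kᵢ = 1.781 — both > 1, two phases present.
Newton iteration, V/F⁰ = 0.38:
  V/F = 0.380: g = -0.1676, g' = -0.746 → V/F = 0.155
  V/F = 0.155: g = 0.0177, g' = -0.959 → V/F = 0.174
Converged at V/F = 0.174.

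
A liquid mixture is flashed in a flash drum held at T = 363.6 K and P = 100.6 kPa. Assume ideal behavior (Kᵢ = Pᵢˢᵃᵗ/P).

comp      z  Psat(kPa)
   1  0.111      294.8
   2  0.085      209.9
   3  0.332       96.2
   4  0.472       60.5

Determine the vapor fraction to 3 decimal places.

Raoult's law: Kᵢ = Pᵢˢᵃᵗ/P = Pᵢˢᵃᵗ/100.6.
  K_1 = 294.8/100.6 = 2.93042, K_2 = 209.9/100.6 = 2.08648, K_3 = 96.2/100.6 = 0.95626, K_4 = 60.5/100.6 = 0.60139
Material balance + equilibrium reduce to Σ zᵢ(Kᵢ−1)/(1+ψ(Kᵢ−1)) = 0.
Feasibility: ΣzᵢKᵢ = 1.104, Σzᵢ/Kᵢ = 1.211 — both > 1, two phases present.
Newton–Raphson from ψ = 0.5:
  ψ = 0.500: g = -0.0809, g' = -0.267 → ψ = 0.197
  ψ = 0.197: g = 0.0126, g' = -0.374 → ψ = 0.230
  ψ = 0.230: g = 0.0004, g' = -0.354 → ψ = 0.231
Converged at ψ = 0.231.

ψ = 0.231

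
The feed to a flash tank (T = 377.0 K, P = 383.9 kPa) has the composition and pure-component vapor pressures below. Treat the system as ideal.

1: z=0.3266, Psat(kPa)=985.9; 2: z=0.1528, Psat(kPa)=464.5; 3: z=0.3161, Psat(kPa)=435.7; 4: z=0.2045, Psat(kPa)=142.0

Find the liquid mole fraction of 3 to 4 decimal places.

x_3 = 0.2831

Raoult's law: Kᵢ = Pᵢˢᵃᵗ/P = Pᵢˢᵃᵗ/383.9.
  K_1 = 985.9/383.9 = 2.568117, K_2 = 464.5/383.9 = 1.209951, K_3 = 435.7/383.9 = 1.134931, K_4 = 142.0/383.9 = 0.369888
Material balance + equilibrium reduce to Σ zᵢ(Kᵢ−1)/(1+V/F(Kᵢ−1)) = 0.
Check two-phase: ΣzᵢKᵢ = 1.4580 > 1 and Σzᵢ/Kᵢ = 1.0849 > 1, so g(0) = 0.4580 > 0 and g(1) = -0.0849 < 0.
Newton–Raphson from V/F = 0.5:
  V/F = 0.5000: g = 0.16793, g' = -0.4360 → V/F = 0.8852
  V/F = 0.8852: g = -0.01177, g' = -0.5654 → V/F = 0.8644
  V/F = 0.8644: g = -0.00021, g' = -0.5458 → V/F = 0.8640
Converged at V/F = 0.8640.
Compositions from xᵢ = zᵢ/(1+V/F(Kᵢ−1)), yᵢ = Kᵢxᵢ:
  1: x = 0.1387, y = 0.3562
  2: x = 0.1293, y = 0.1565
  3: x = 0.2831, y = 0.3213
  4: x = 0.4489, y = 0.1660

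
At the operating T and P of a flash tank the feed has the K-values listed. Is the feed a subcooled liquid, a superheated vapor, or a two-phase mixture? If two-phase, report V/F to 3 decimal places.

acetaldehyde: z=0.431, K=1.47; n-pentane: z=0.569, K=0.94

ΣzᵢKᵢ = 1.168; Σzᵢ/Kᵢ = 0.899.
Since Σzᵢ/Kᵢ < 1 the mixture is above its dew point — single vapor phase.

superheated vapor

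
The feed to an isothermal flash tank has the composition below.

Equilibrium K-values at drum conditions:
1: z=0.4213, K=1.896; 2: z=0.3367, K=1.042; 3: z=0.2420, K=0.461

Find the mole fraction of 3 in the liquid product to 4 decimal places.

x_3 = 0.4306

Material balance + equilibrium reduce to Σ zᵢ(Kᵢ−1)/(1+ψ(Kᵢ−1)) = 0.
g(0) = ΣzᵢKᵢ − 1 = 0.2612 and g(1) = 1 − Σzᵢ/Kᵢ = -0.0703, so a root lies in (0, 1).
Newton–Raphson from ψ = 0.44:
  ψ = 0.4400: g = 0.11364, g' = -0.2954 → ψ = 0.8247
  ψ = 0.8247: g = -0.00408, g' = -0.3403 → ψ = 0.8127
Converged at ψ = 0.8127.
Compositions from xᵢ = zᵢ/(1+ψ(Kᵢ−1)), yᵢ = Kᵢxᵢ:
  1: x = 0.2438, y = 0.4622
  2: x = 0.3256, y = 0.3393
  3: x = 0.4306, y = 0.1985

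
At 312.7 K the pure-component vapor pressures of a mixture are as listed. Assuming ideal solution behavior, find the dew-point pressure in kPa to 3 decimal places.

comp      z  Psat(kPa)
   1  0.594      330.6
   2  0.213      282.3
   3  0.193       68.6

At the dew point ψ → 1, so Σzᵢ/Kᵢ = 1 with Kᵢ = Pᵢˢᵃᵗ/P ⇒ 1/P = Σzᵢ/Pᵢˢᵃᵗ.
1/P = 0.594/330.6 + 0.213/282.3 + 0.193/68.6 = 0.005365 ⇒ P = 186.405 kPa

Pdew = 186.405 kPa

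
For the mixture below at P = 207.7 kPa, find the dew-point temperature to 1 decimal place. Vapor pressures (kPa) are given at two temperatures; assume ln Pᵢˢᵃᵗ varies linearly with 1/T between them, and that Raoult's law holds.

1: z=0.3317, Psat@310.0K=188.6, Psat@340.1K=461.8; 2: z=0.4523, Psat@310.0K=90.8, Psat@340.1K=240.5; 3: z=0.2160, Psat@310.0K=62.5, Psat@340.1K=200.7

Dew-point temperature: Σzᵢ·P/Pᵢˢᵃᵗ(T) = 1. Interpolate ln Pᵢˢᵃᵗ = aᵢ + bᵢ/T.
  T = 310.0 K: ΣzᵢP/Pᵢˢᵃᵗ = 2.1177
  T = 340.1 K: ΣzᵢP/Pᵢˢᵃᵗ = 0.7633
  T = 325.1 K: ΣzᵢP/Pᵢˢᵃᵗ = 1.2380
  T = 332.6 K: ΣzᵢP/Pᵢˢᵃᵗ = 0.9665
  T = 328.9 K: ΣzᵢP/Pᵢˢᵃᵗ = 1.0905
  T = 330.8 K: ΣzᵢP/Pᵢˢᵃᵗ = 1.0246
  T = 331.7 K: ΣzᵢP/Pᵢˢᵃᵗ = 0.9951
  T = 331.2 K: ΣzᵢP/Pᵢˢᵃᵗ = 1.0113
Interpolating between 331.2 K and 331.7 K gives T ≈ 331.5 K.

T = 331.5 K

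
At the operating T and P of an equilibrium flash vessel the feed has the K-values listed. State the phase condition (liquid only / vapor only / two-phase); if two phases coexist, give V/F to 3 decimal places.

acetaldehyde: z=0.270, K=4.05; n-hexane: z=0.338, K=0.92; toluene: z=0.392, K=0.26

ΣzᵢKᵢ = 1.506; Σzᵢ/Kᵢ = 1.942.
Both exceed 1, so a two-phase solution exists.
Iterate (Newton) starting at ψ = 0.5:
  ψ = 0.500: g = -0.1625, g' = -0.937 → ψ = 0.327
  ψ = 0.327: g = 0.0022, g' = -1.006 → ψ = 0.329
Converged at ψ = 0.329.

two-phase, V/F = 0.329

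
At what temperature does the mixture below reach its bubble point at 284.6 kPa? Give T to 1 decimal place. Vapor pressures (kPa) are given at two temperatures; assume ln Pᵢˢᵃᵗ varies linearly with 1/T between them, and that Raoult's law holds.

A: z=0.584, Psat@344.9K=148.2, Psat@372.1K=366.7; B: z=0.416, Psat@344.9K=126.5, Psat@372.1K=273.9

T = 367.3 K

Bubble-point temperature: ΣzᵢPᵢˢᵃᵗ(T) = P. Interpolate ln Pᵢˢᵃᵗ = aᵢ + bᵢ/T.
  T = 344.9 K: ΣzᵢPᵢˢᵃᵗ = 139.17 kPa
  T = 372.1 K: ΣzᵢPᵢˢᵃᵗ = 328.10 kPa
  T = 358.5 K: ΣzᵢPᵢˢᵃᵗ = 217.08 kPa
  T = 365.3 K: ΣzᵢPᵢˢᵃᵗ = 267.87 kPa
  T = 368.7 K: ΣzᵢPᵢˢᵃᵗ = 296.73 kPa
  T = 367.0 K: ΣzᵢPᵢˢᵃᵗ = 282.00 kPa
Interpolating between 367.0 K and 368.7 K gives T ≈ 367.3 K.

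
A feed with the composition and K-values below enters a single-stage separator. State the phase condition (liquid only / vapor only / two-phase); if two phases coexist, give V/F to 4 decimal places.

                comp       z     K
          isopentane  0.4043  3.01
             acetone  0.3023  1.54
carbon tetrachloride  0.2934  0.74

ΣzᵢKᵢ = 1.8996; Σzᵢ/Kᵢ = 0.7271.
Since Σzᵢ/Kᵢ < 1 the mixture is above its dew point — single vapor phase.

vapor only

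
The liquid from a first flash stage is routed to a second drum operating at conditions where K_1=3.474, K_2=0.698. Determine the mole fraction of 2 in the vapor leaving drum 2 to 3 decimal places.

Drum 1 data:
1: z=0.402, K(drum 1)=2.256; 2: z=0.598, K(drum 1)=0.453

Drum 1:
Let ψ₁ = V/F and solve Σ zᵢ(Kᵢ−1)/(1+ψ₁(Kᵢ−1)) = 0.
Feasibility: ΣzᵢKᵢ = 1.178, Σzᵢ/Kᵢ = 1.498 — both > 1, two phases present.
Binary case is linear: z₁(K₁−1)(1+ψ₁(K₂−1)) + z₂(K₂−1)(1+ψ₁(K₁−1)) = 0
⇒ ψ₁ = [z₁(K₁−1)+z₂(K₂−1)] / [−(K₁−1)(K₂−1)] = 0.1778/0.6870 = 0.259
Drum-1 compositions:
  1: x = 0.303, y = 0.684
  2: x = 0.697, y = 0.316
Drum-2 feed = drum-1 liquid: z₂ = (0.3034, 0.6966).
Drum 2:
Let ψ₂ = V/F and solve Σ zᵢ(Kᵢ−1)/(1+ψ₂(Kᵢ−1)) = 0.
g(0) = ΣzᵢKᵢ − 1 = 0.540 and g(1) = 1 − Σzᵢ/Kᵢ = -0.085, so a root lies in (0, 1).
Newton iteration, ψ₂⁰ = 0.5:
  ψ₂ = 0.500: g = 0.0877, g' = -0.459 → ψ₂ = 0.691
  ψ₂ = 0.691: g = 0.0111, g' = -0.354 → ψ₂ = 0.722
  ψ₂ = 0.722: g = 0.0002, g' = -0.343 → ψ₂ = 0.723
Converged at ψ₂ = 0.723.
  1: x = 0.109, y = 0.378
  2: x = 0.891, y = 0.622

y_2 (drum 2) = 0.622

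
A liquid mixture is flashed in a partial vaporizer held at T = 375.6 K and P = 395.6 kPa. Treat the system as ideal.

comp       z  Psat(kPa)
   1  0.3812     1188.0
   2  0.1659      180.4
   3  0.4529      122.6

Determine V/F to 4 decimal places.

Raoult's law: Kᵢ = Pᵢˢᵃᵗ/P = Pᵢˢᵃᵗ/395.6.
  K_1 = 1188.0/395.6 = 3.003033, K_2 = 180.4/395.6 = 0.456016, K_3 = 122.6/395.6 = 0.309909
Rachford–Rice: g(V/F) = Σ zᵢ(Kᵢ−1)/(1+V/F(Kᵢ−1)) = 0.
Check two-phase: ΣzᵢKᵢ = 1.3608 > 1 and Σzᵢ/Kᵢ = 1.9521 > 1, so g(0) = 0.3608 > 0 and g(1) = -0.9521 < 0.
Newton–Raphson from V/F = 0.31:
  V/F = 0.3100: g = -0.03510, g' = -1.0022 → V/F = 0.2750
  V/F = 0.2750: g = 0.00050, g' = -1.0324 → V/F = 0.2755
Converged at V/F = 0.2755.

V/F = 0.2755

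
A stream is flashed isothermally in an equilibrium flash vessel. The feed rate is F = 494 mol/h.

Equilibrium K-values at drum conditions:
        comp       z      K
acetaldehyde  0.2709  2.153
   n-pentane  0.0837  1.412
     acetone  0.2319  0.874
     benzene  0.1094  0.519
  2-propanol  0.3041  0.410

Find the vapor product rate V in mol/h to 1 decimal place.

V = 91.9 mol/h

Iterate (Newton) starting at V/F = 0.5:
  V/F = 0.5000: g = -0.12824, g' = -0.4157 → V/F = 0.1915
  V/F = 0.1915: g = -0.00237, g' = -0.4230 → V/F = 0.1859
Converged at V/F = 0.1859.
Then V = V/F·F = 0.1859·494 = 91.9 mol/h and L = F − V = 402.1 mol/h.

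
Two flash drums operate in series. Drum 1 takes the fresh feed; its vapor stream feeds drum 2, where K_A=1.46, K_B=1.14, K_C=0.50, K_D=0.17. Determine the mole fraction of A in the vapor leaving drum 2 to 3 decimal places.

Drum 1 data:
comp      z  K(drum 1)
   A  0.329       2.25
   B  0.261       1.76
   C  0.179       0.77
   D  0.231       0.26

y_A (drum 2) = 0.540

Drum 1:
Let ψ₁ = V/F and solve Σ zᵢ(Kᵢ−1)/(1+ψ₁(Kᵢ−1)) = 0.
Feasibility: ΣzᵢKᵢ = 1.398, Σzᵢ/Kᵢ = 1.415 — both > 1, two phases present.
Newton–Raphson from ψ₁ = 0.5:
  ψ₁ = 0.500: g = 0.0790, g' = -0.605 → ψ₁ = 0.631
  ψ₁ = 0.631: g = -0.0046, g' = -0.687 → ψ₁ = 0.624
Converged at ψ₁ = 0.624.
Drum-1 compositions:
  A: x = 0.185, y = 0.416
  B: x = 0.177, y = 0.312
  C: x = 0.209, y = 0.161
  D: x = 0.429, y = 0.112
Drum-2 feed = drum-1 vapor: z₂ = (0.4159, 0.3116, 0.1609, 0.1116).
Drum 2:
Rachford–Rice: g(ψ₂) = Σ zᵢ(Kᵢ−1)/(1+ψ₂(Kᵢ−1)) = 0.
Check two-phase: ΣzᵢKᵢ = 1.062 > 1 and Σzᵢ/Kᵢ = 1.536 > 1, so g(0) = 0.062 > 0 and g(1) = -0.536 < 0.
Iterate (Newton) starting at ψ₂ = 0.69:
  ψ₂ = 0.690: g = -0.1546, g' = -0.571 → ψ₂ = 0.419
  ψ₂ = 0.419: g = -0.0422, g' = -0.312 → ψ₂ = 0.284
  ψ₂ = 0.284: g = -0.0038, g' = -0.261 → ψ₂ = 0.270
  ψ₂ = 0.270: g = -0.0000, g' = -0.257 → ψ₂ = 0.269
Converged at ψ₂ = 0.269.
  A: x = 0.370, y = 0.540
  B: x = 0.300, y = 0.342
  C: x = 0.186, y = 0.093
  D: x = 0.144, y = 0.024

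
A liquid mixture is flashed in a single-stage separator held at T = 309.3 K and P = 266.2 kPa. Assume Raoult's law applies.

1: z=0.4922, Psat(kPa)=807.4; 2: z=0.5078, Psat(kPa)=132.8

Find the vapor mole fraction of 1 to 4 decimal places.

Raoult's law: Kᵢ = Pᵢˢᵃᵗ/P = Pᵢˢᵃᵗ/266.2.
  K_1 = 807.4/266.2 = 3.033058, K_2 = 132.8/266.2 = 0.498873
Binary case is linear: z₁(K₁−1)(1+ψ(K₂−1)) + z₂(K₂−1)(1+ψ(K₁−1)) = 0
⇒ ψ = [z₁(K₁−1)+z₂(K₂−1)] / [−(K₁−1)(K₂−1)] = 0.74620/1.01882 = 0.7324
Compositions from xᵢ = zᵢ/(1+ψ(Kᵢ−1)), yᵢ = Kᵢxᵢ:
  1: x = 0.1977, y = 0.5998
  2: x = 0.8023, y = 0.4002

y_1 = 0.5998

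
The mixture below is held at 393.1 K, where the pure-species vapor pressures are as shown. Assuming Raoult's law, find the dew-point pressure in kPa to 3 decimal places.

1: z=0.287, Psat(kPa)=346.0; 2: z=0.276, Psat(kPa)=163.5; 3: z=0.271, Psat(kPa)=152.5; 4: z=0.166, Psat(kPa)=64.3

At the dew point ψ → 1, so Σzᵢ/Kᵢ = 1 with Kᵢ = Pᵢˢᵃᵗ/P ⇒ 1/P = Σzᵢ/Pᵢˢᵃᵗ.
1/P = 0.287/346.0 + 0.276/163.5 + 0.271/152.5 + 0.166/64.3 = 0.006876 ⇒ P = 145.428 kPa

Pdew = 145.428 kPa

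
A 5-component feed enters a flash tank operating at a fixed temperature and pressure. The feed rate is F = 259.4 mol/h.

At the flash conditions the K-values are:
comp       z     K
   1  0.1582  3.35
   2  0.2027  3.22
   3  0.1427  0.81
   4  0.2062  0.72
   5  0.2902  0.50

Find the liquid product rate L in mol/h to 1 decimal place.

L = 82.9 mol/h

Rachford–Rice: g(β) = Σ zᵢ(Kᵢ−1)/(1+β(Kᵢ−1)) = 0.
g(0) = ΣzᵢKᵢ − 1 = 0.5918 and g(1) = 1 − Σzᵢ/Kᵢ = -0.1531, so a root lies in (0, 1).
Newton–Raphson from β = 0.5:
  β = 0.5000: g = 0.09364, g' = -0.5662 → β = 0.6654
  β = 0.6654: g = 0.00724, g' = -0.4898 → β = 0.6802
Converged at β = 0.6802.
Then V = β·F = 0.6802·259.4 = 176.5 mol/h and L = F − V = 82.9 mol/h.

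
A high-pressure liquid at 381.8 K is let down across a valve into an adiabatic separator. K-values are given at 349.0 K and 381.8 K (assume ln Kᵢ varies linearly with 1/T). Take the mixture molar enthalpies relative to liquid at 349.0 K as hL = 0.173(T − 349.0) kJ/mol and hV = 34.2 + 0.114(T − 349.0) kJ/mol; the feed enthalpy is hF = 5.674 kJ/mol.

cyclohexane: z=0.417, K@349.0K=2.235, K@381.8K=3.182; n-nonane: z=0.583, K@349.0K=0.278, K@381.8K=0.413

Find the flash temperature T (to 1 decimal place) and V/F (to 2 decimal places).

Adiabatic flash: solve Rachford–Rice at each trial T, then check hF = ψ·hV(T) + (1−ψ)·hL(T).
  T = 349.0 K: K = (2.235, 0.278), RR gives ψ = 0.105, H_out = 3.608 kJ/mol
  T = 381.8 K: K = (3.182, 0.413), RR gives ψ = 0.443, H_out = 19.974 kJ/mol
  T = 365.4 K: K = (2.688, 0.342), RR gives ψ = 0.288, H_out = 12.416 kJ/mol
  T = 357.2 K: K = (2.456, 0.309), RR gives ψ = 0.203, H_out = 8.268 kJ/mol
  T = 353.1 K: K = (2.344, 0.293), RR gives ψ = 0.156, H_out = 6.019 kJ/mol
  T = 351.1 K: K = (2.291, 0.286), RR gives ψ = 0.132, H_out = 4.866 kJ/mol
Linear interpolation between T = 351.1 (H_out = 4.866) and T = 353.1 (H_out = 6.019) on hF = 5.674 gives T ≈ 352.5 K, at which ψ = 0.15.

T = 352.5 K, V/F = 0.15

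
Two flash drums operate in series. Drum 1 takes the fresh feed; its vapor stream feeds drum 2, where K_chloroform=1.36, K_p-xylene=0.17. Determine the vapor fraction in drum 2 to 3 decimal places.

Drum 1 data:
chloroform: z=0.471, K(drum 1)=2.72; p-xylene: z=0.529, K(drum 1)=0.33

V/F (drum 2) = 0.259

Drum 1:
Binary case is linear: z₁(K₁−1)(1+ψ₁(K₂−1)) + z₂(K₂−1)(1+ψ₁(K₁−1)) = 0
⇒ ψ₁ = [z₁(K₁−1)+z₂(K₂−1)] / [−(K₁−1)(K₂−1)] = 0.4557/1.1524 = 0.395
Drum-1 compositions:
  chloroform: x = 0.280, y = 0.763
  p-xylene: x = 0.720, y = 0.237
Drum-2 feed = drum-1 vapor: z₂ = (0.7625, 0.2375).
Drum 2:
Binary case is linear: z₁(K₁−1)(1+ψ₂(K₂−1)) + z₂(K₂−1)(1+ψ₂(K₁−1)) = 0
⇒ ψ₂ = [z₁(K₁−1)+z₂(K₂−1)] / [−(K₁−1)(K₂−1)] = 0.0774/0.2988 = 0.259
  chloroform: x = 0.697, y = 0.949
  p-xylene: x = 0.303, y = 0.051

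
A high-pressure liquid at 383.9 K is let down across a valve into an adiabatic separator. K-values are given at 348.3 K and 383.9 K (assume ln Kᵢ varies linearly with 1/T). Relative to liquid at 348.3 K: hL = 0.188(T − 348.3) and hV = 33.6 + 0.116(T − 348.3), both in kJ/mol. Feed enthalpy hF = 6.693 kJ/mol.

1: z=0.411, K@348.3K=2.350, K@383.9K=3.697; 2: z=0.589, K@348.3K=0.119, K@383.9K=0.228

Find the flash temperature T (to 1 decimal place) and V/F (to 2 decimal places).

Adiabatic flash: solve Rachford–Rice at each trial T, then check hF = ψ·hV(T) + (1−ψ)·hL(T).
  T = 348.3 K: K = (2.350, 0.119), RR gives ψ = 0.030, H_out = 1.015 kJ/mol
  T = 383.9 K: K = (3.697, 0.228), RR gives ψ = 0.314, H_out = 16.438 kJ/mol
  T = 366.1 K: K = (2.980, 0.167), RR gives ψ = 0.196, H_out = 9.686 kJ/mol
  T = 357.2 K: K = (2.654, 0.142), RR gives ψ = 0.123, H_out = 5.721 kJ/mol
  T = 361.6 K: K = (2.813, 0.154), RR gives ψ = 0.161, H_out = 7.752 kJ/mol
  T = 359.4 K: K = (2.733, 0.148), RR gives ψ = 0.142, H_out = 6.756 kJ/mol
Linear interpolation between T = 357.2 (H_out = 5.721) and T = 359.4 (H_out = 6.756) on hF = 6.693 gives T ≈ 359.3 K, at which ψ = 0.14.

T = 359.3 K, V/F = 0.14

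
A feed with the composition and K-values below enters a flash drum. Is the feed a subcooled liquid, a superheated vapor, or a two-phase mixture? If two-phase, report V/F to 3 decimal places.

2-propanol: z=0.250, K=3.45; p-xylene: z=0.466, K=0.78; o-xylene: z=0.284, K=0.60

ΣzᵢKᵢ = 1.396; Σzᵢ/Kᵢ = 1.143.
Both exceed 1, so a two-phase solution exists.
Material balance + equilibrium reduce to Σ zᵢ(Kᵢ−1)/(1+ψ(Kᵢ−1)) = 0.
Newton iteration, ψ⁰ = 0.67:
  ψ = 0.670: g = -0.0436, g' = -0.331 → ψ = 0.538
  ψ = 0.538: g = 0.0031, g' = -0.382 → ψ = 0.546
Converged at ψ = 0.546.

two-phase, V/F = 0.546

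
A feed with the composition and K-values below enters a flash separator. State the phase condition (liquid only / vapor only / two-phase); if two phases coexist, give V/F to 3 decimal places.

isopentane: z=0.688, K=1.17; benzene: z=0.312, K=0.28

liquid only

ΣzᵢKᵢ = 0.892; Σzᵢ/Kᵢ = 1.702.
Since ΣzᵢKᵢ < 1 the mixture is below its bubble point — single liquid phase.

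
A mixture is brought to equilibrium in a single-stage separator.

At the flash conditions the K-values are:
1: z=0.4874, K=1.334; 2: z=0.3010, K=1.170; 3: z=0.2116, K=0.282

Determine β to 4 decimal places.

Rachford–Rice: g(β) = Σ zᵢ(Kᵢ−1)/(1+β(Kᵢ−1)) = 0.
Feasibility: ΣzᵢKᵢ = 1.0620, Σzᵢ/Kᵢ = 1.3730 — both > 1, two phases present.
Iterate (Newton) starting at β = 0.34:
  β = 0.3400: g = -0.00643, g' = -0.2425 → β = 0.3135
  β = 0.3135: g = -0.00011, g' = -0.2341 → β = 0.3130
Converged at β = 0.3130.

β = 0.3130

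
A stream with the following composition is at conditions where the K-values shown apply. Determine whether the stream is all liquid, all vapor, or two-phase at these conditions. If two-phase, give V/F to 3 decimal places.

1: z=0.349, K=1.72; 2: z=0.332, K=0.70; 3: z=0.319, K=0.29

all liquid

ΣzᵢKᵢ = 0.925; Σzᵢ/Kᵢ = 1.777.
Since ΣzᵢKᵢ < 1 the mixture is below its bubble point — single liquid phase.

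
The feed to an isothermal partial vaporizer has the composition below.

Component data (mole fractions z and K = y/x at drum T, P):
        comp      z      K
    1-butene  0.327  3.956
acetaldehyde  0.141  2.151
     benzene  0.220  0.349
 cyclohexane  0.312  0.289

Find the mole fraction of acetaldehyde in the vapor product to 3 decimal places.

Newton iteration, ψ⁰ = 0.5:
  ψ = 0.500: g = -0.0634, g' = -1.125 → ψ = 0.444
Converged at ψ = 0.444.
Compositions from xᵢ = zᵢ/(1+ψ(Kᵢ−1)), yᵢ = Kᵢxᵢ:
  1-butene: x = 0.141, y = 0.560
  acetaldehyde: x = 0.093, y = 0.201
  benzene: x = 0.309, y = 0.108
  cyclohexane: x = 0.456, y = 0.132

y_acetaldehyde = 0.201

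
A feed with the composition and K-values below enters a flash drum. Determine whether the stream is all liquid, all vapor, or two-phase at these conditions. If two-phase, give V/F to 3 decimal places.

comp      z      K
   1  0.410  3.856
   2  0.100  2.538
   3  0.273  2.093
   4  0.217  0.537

all vapor

ΣzᵢKᵢ = 2.523; Σzᵢ/Kᵢ = 0.680.
Since Σzᵢ/Kᵢ < 1 the mixture is above its dew point — single vapor phase.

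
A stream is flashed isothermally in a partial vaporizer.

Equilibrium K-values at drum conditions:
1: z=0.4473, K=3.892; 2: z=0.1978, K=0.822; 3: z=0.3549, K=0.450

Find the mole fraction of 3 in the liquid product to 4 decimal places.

x_3 = 0.6344

Rachford–Rice: g(ψ) = Σ zᵢ(Kᵢ−1)/(1+ψ(Kᵢ−1)) = 0.
Check two-phase: ΣzᵢKᵢ = 2.0632 > 1 and Σzᵢ/Kᵢ = 1.1442 > 1, so g(0) = 1.0632 > 0 and g(1) = -0.1442 < 0.
Iterate (Newton) starting at ψ = 0.37:
  ψ = 0.3700: g = 0.34215, g' = -1.0495 → ψ = 0.6960
  ψ = 0.6960: g = 0.07289, g' = -0.7021 → ψ = 0.7998
  ψ = 0.7998: g = 0.00088, g' = -0.6916 → ψ = 0.8011
Converged at ψ = 0.8011.
Compositions from xᵢ = zᵢ/(1+ψ(Kᵢ−1)), yᵢ = Kᵢxᵢ:
  1: x = 0.1349, y = 0.5249
  2: x = 0.2307, y = 0.1896
  3: x = 0.6344, y = 0.2855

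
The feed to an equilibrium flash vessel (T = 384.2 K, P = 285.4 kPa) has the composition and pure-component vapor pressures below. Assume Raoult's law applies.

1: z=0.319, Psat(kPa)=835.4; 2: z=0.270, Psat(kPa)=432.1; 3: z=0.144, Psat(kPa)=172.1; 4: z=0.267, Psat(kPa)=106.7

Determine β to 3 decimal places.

β = 0.679

Raoult's law: Kᵢ = Pᵢˢᵃᵗ/P = Pᵢˢᵃᵗ/285.4.
  K_1 = 835.4/285.4 = 2.92712, K_2 = 432.1/285.4 = 1.51402, K_3 = 172.1/285.4 = 0.60301, K_4 = 106.7/285.4 = 0.37386
Rachford–Rice: g(β) = Σ zᵢ(Kᵢ−1)/(1+β(Kᵢ−1)) = 0.
Check two-phase: ΣzᵢKᵢ = 1.529 > 1 and Σzᵢ/Kᵢ = 1.240 > 1, so g(0) = 0.529 > 0 and g(1) = -0.240 < 0.
Newton–Raphson from β = 0.66:
  β = 0.660: g = 0.0118, g' = -0.615 → β = 0.679
Converged at β = 0.679.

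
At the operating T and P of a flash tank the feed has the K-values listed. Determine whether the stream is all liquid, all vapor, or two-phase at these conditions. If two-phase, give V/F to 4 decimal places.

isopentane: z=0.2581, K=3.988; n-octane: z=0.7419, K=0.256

two-phase, V/F = 0.0986

ΣzᵢKᵢ = 1.2192; Σzᵢ/Kᵢ = 2.9628.
Both exceed 1, so a two-phase solution exists.
Binary case is linear: z₁(K₁−1)(1+ψ(K₂−1)) + z₂(K₂−1)(1+ψ(K₁−1)) = 0
⇒ ψ = [z₁(K₁−1)+z₂(K₂−1)] / [−(K₁−1)(K₂−1)] = 0.21923/2.22307 = 0.0986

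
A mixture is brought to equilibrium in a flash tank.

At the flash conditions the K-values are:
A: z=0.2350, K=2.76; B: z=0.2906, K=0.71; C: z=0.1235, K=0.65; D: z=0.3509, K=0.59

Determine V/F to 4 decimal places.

Material balance + equilibrium reduce to Σ zᵢ(Kᵢ−1)/(1+V/F(Kᵢ−1)) = 0.
Feasibility: ΣzᵢKᵢ = 1.1422, Σzᵢ/Kᵢ = 1.2792 — both > 1, two phases present.
Iterate (Newton) starting at V/F = 0.5:
  V/F = 0.5000: g = -0.11193, g' = -0.3549 → V/F = 0.1847
  V/F = 0.1847: g = 0.02124, g' = -0.5282 → V/F = 0.2249
  V/F = 0.2249: g = 0.00077, g' = -0.4910 → V/F = 0.2264
Converged at V/F = 0.2264.

V/F = 0.2264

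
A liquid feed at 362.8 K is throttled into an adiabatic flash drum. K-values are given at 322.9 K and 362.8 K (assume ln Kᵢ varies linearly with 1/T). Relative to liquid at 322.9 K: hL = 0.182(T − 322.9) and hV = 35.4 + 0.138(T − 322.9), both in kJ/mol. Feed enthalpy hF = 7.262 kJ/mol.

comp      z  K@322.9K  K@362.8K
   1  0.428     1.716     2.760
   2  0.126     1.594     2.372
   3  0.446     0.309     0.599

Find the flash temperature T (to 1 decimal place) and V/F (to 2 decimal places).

T = 324.6 K, V/F = 0.20

Adiabatic flash: solve Rachford–Rice at each trial T, then check hF = ψ·hV(T) + (1−ψ)·hL(T).
  T = 322.9 K: K = (1.716, 1.594, 0.309), RR gives ψ = 0.153, H_out = 5.429 kJ/mol
  T = 362.8 K: K = (2.760, 2.372, 0.599), RR gives ψ = 1.000, H_out = 40.906 kJ/mol
  T = 342.9 K: K = (2.208, 1.968, 0.439), RR gives ψ = 0.599, H_out = 24.334 kJ/mol
  T = 332.9 K: K = (1.954, 1.777, 0.370), RR gives ψ = 0.391, H_out = 15.476 kJ/mol
  T = 327.9 K: K = (1.833, 1.684, 0.339), RR gives ψ = 0.279, H_out = 10.724 kJ/mol
  T = 325.4 K: K = (1.774, 1.639, 0.324), RR gives ψ = 0.218, H_out = 8.165 kJ/mol
  T = 324.1 K: K = (1.744, 1.615, 0.316), RR gives ψ = 0.185, H_out = 6.768 kJ/mol
Linear interpolation between T = 324.1 (H_out = 6.768) and T = 325.4 (H_out = 8.165) on hF = 7.262 gives T ≈ 324.6 K, at which ψ = 0.20.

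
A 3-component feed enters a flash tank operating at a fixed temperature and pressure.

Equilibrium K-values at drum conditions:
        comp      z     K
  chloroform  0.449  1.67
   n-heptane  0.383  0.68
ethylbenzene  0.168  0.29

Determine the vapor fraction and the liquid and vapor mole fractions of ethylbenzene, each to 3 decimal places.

ψ = 0.185, x_ethylbenzene = 0.193, y_ethylbenzene = 0.056

Newton–Raphson from ψ = 0.5:
  ψ = 0.500: g = -0.1055, g' = -0.372 → ψ = 0.217
  ψ = 0.217: g = -0.0099, g' = -0.317 → ψ = 0.185
Converged at ψ = 0.185.
Compositions from xᵢ = zᵢ/(1+ψ(Kᵢ−1)), yᵢ = Kᵢxᵢ:
  chloroform: x = 0.399, y = 0.667
  n-heptane: x = 0.407, y = 0.277
  ethylbenzene: x = 0.193, y = 0.056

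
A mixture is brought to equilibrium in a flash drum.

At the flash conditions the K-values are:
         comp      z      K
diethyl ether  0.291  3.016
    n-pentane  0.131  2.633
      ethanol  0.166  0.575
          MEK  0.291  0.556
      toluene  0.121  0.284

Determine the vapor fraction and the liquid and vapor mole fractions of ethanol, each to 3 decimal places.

ψ = 0.528, x_ethanol = 0.214, y_ethanol = 0.123

Material balance + equilibrium reduce to Σ zᵢ(Kᵢ−1)/(1+ψ(Kᵢ−1)) = 0.
Check two-phase: ΣzᵢKᵢ = 1.514 > 1 and Σzᵢ/Kᵢ = 1.384 > 1, so g(0) = 0.514 > 0 and g(1) = -0.384 < 0.
Iterate (Newton) starting at ψ = 0.5:
  ψ = 0.500: g = 0.0193, g' = -0.693 → ψ = 0.528
Converged at ψ = 0.528.
Compositions from xᵢ = zᵢ/(1+ψ(Kᵢ−1)), yᵢ = Kᵢxᵢ:
  diethyl ether: x = 0.141, y = 0.425
  n-pentane: x = 0.070, y = 0.185
  ethanol: x = 0.214, y = 0.123
  MEK: x = 0.380, y = 0.211
  toluene: x = 0.195, y = 0.055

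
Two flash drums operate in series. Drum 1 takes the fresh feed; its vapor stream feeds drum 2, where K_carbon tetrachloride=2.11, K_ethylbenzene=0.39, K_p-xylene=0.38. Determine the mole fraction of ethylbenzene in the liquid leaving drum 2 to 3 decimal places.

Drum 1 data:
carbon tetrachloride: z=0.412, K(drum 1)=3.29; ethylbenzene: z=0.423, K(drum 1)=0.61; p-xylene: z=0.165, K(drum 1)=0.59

Drum 1:
Material balance + equilibrium reduce to Σ zᵢ(Kᵢ−1)/(1+ψ₁(Kᵢ−1)) = 0.
Check two-phase: ΣzᵢKᵢ = 1.711 > 1 and Σzᵢ/Kᵢ = 1.098 > 1, so g(0) = 0.711 > 0 and g(1) = -0.098 < 0.
Newton iteration, ψ₁⁰ = 0.5:
  ψ₁ = 0.500: g = 0.1498, g' = -0.613 → ψ₁ = 0.745
  ψ₁ = 0.745: g = 0.0190, g' = -0.481 → ψ₁ = 0.784
Converged at ψ₁ = 0.784.
Drum-1 compositions:
  carbon tetrachloride: x = 0.147, y = 0.485
  ethylbenzene: x = 0.609, y = 0.372
  p-xylene: x = 0.243, y = 0.144
Drum-2 feed = drum-1 vapor: z₂ = (0.4847, 0.3718, 0.1435).
Drum 2:
Let ψ₂ = V/F and solve Σ zᵢ(Kᵢ−1)/(1+ψ₂(Kᵢ−1)) = 0.
g(0) = ΣzᵢKᵢ − 1 = 0.222 and g(1) = 1 − Σzᵢ/Kᵢ = -0.561, so a root lies in (0, 1).
Newton–Raphson from ψ₂ = 0.5:
  ψ₂ = 0.500: g = -0.1092, g' = -0.649 → ψ₂ = 0.332
  ψ₂ = 0.332: g = -0.0031, g' = -0.624 → ψ₂ = 0.327
Converged at ψ₂ = 0.327.
  carbon tetrachloride: x = 0.356, y = 0.751
  ethylbenzene: x = 0.464, y = 0.181
  p-xylene: x = 0.180, y = 0.068

x_ethylbenzene (drum 2) = 0.464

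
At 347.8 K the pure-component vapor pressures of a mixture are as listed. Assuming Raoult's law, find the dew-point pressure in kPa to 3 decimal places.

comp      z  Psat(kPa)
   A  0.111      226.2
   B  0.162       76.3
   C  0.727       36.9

At the dew point ψ → 1, so Σzᵢ/Kᵢ = 1 with Kᵢ = Pᵢˢᵃᵗ/P ⇒ 1/P = Σzᵢ/Pᵢˢᵃᵗ.
1/P = 0.111/226.2 + 0.162/76.3 + 0.727/36.9 = 0.022316 ⇒ P = 44.811 kPa

Pdew = 44.811 kPa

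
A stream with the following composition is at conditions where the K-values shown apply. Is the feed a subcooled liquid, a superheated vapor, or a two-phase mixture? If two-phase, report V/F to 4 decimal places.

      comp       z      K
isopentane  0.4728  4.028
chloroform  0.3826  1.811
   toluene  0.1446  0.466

ΣzᵢKᵢ = 2.6647; Σzᵢ/Kᵢ = 0.6389.
Since Σzᵢ/Kᵢ < 1 the mixture is above its dew point — single vapor phase.

superheated vapor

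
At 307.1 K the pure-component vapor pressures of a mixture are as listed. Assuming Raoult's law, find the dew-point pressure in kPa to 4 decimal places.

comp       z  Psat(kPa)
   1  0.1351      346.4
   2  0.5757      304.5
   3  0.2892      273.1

Pdew = 299.4366 kPa

At the dew point ψ → 1, so Σzᵢ/Kᵢ = 1 with Kᵢ = Pᵢˢᵃᵗ/P ⇒ 1/P = Σzᵢ/Pᵢˢᵃᵗ.
1/P = 0.1351/346.4 + 0.5757/304.5 + 0.2892/273.1 = 0.0033396 ⇒ P = 299.4366 kPa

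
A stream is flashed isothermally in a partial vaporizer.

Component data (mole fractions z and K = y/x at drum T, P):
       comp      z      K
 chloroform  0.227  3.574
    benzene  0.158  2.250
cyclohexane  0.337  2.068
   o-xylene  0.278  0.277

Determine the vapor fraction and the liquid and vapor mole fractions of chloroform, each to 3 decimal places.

Rachford–Rice: g(ψ) = Σ zᵢ(Kᵢ−1)/(1+ψ(Kᵢ−1)) = 0.
g(0) = ΣzᵢKᵢ − 1 = 0.941 and g(1) = 1 − Σzᵢ/Kᵢ = -0.300, so a root lies in (0, 1).
Iterate (Newton) starting at ψ = 0.5:
  ψ = 0.500: g = 0.2969, g' = -0.901 → ψ = 0.830
  ψ = 0.830: g = -0.0280, g' = -1.228 → ψ = 0.807
  ψ = 0.807: g = -0.0007, g' = -1.168 → ψ = 0.806
Converged at ψ = 0.806.
Compositions from xᵢ = zᵢ/(1+ψ(Kᵢ−1)), yᵢ = Kᵢxᵢ:
  chloroform: x = 0.074, y = 0.264
  benzene: x = 0.079, y = 0.177
  cyclohexane: x = 0.181, y = 0.374
  o-xylene: x = 0.666, y = 0.185

ψ = 0.806, x_chloroform = 0.074, y_chloroform = 0.264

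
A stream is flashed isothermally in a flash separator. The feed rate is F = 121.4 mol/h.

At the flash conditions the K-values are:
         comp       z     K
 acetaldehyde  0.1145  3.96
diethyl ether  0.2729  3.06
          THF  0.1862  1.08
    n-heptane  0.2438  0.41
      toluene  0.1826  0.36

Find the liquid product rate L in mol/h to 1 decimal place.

Let ψ = V/F and solve Σ zᵢ(Kᵢ−1)/(1+ψ(Kᵢ−1)) = 0.
Feasibility: ΣzᵢKᵢ = 1.6553, Σzᵢ/Kᵢ = 1.3924 — both > 1, two phases present.
Iterate (Newton) starting at ψ = 0.5:
  ψ = 0.5000: g = 0.05203, g' = -0.7777 → ψ = 0.5669
  ψ = 0.5669: g = 0.00060, g' = -0.7632 → ψ = 0.5677
Converged at ψ = 0.5677.
Then V = ψ·F = 0.5677·121.4 = 68.9 mol/h and L = F − V = 52.5 mol/h.

L = 52.5 mol/h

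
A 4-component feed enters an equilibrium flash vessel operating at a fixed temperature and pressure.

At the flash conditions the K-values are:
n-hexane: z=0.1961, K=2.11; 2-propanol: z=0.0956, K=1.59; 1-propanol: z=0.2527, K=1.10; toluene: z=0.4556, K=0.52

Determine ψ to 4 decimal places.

ψ = 0.2362

Rachford–Rice: g(ψ) = Σ zᵢ(Kᵢ−1)/(1+ψ(Kᵢ−1)) = 0.
Feasibility: ΣzᵢKᵢ = 1.0807, Σzᵢ/Kᵢ = 1.2589 — both > 1, two phases present.
Newton–Raphson from ψ = 0.5:
  ψ = 0.5000: g = -0.08014, g' = -0.3038 → ψ = 0.2362
Converged at ψ = 0.2362.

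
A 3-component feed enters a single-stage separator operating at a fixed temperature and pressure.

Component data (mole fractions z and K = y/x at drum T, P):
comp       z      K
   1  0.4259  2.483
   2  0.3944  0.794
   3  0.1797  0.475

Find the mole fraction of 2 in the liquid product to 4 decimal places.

x_2 = 0.4815

Rachford–Rice: g(ψ) = Σ zᵢ(Kᵢ−1)/(1+ψ(Kᵢ−1)) = 0.
Check two-phase: ΣzᵢKᵢ = 1.4560 > 1 and Σzᵢ/Kᵢ = 1.0466 > 1, so g(0) = 0.4560 > 0 and g(1) = -0.0466 < 0.
Newton iteration, ψ⁰ = 0.67:
  ψ = 0.6700: g = 0.07703, g' = -0.3761 → ψ = 0.8748
  ψ = 0.8748: g = 0.00134, g' = -0.3718 → ψ = 0.8784
Converged at ψ = 0.8784.
Compositions from xᵢ = zᵢ/(1+ψ(Kᵢ−1)), yᵢ = Kᵢxᵢ:
  1: x = 0.1850, y = 0.4592
  2: x = 0.4815, y = 0.3823
  3: x = 0.3335, y = 0.1584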